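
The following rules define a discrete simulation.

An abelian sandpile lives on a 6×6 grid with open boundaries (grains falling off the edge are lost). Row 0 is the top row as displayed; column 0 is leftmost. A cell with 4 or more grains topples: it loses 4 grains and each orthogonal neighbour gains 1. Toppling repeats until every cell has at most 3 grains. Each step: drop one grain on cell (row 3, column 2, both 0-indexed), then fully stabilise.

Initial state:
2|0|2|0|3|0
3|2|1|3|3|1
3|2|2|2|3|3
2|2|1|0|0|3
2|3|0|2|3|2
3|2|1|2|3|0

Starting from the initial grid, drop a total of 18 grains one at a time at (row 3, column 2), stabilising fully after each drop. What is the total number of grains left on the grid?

[0] 2|0|2|0|3|0
3|2|1|3|3|1
3|2|2|2|3|3
2|2|1|0|0|3
2|3|0|2|3|2
3|2|1|2|3|0
[1] 2|0|2|0|3|0
3|2|1|3|3|1
3|2|2|2|3|3
2|2|2|0|0|3
2|3|0|2|3|2
3|2|1|2|3|0
[2] 2|0|2|0|3|0
3|2|1|3|3|1
3|2|2|2|3|3
2|2|3|0|0|3
2|3|0|2|3|2
3|2|1|2|3|0
[3] 2|0|2|0|3|0
3|2|1|3|3|1
3|2|3|2|3|3
2|3|0|1|0|3
2|3|1|2|3|2
3|2|1|2|3|0
[4] 2|0|2|0|3|0
3|2|1|3|3|1
3|2|3|2|3|3
2|3|1|1|0|3
2|3|1|2|3|2
3|2|1|2|3|0
[5] 2|0|2|0|3|0
3|2|1|3|3|1
3|2|3|2|3|3
2|3|2|1|0|3
2|3|1|2|3|2
3|2|1|2|3|0
[6] 2|0|2|0|3|0
3|2|1|3|3|1
3|2|3|2|3|3
2|3|3|1|0|3
2|3|1|2|3|2
3|2|1|2|3|0
[7] 3|1|2|0|3|0
1|0|3|3|3|1
2|2|1|3|3|3
1|3|2|2|0|3
1|2|3|2|3|2
1|0|2|2|3|0
[8] 3|1|2|0|3|0
1|0|3|3|3|1
2|2|1|3|3|3
1|3|3|2|0|3
1|2|3|2|3|2
1|0|2|2|3|0
[9] 3|1|2|0|3|0
1|0|3|3|3|1
2|3|2|3|3|3
2|1|2|3|0|3
2|0|1|3|3|2
1|1|3|2|3|0
[10] 3|1|2|0|3|0
1|0|3|3|3|1
2|3|2|3|3|3
2|1|3|3|0|3
2|0|1|3|3|2
1|1|3|2|3|0
[11] 3|1|3|2|0|1
1|2|1|2|2|3
3|0|2|3|3|1
2|3|3|3|0|2
2|1|0|3|3|0
1|2|1|1|1|2
[12] 3|1|3|2|0|1
1|2|2|3|3|3
3|2|0|2|0|2
3|0|3|2|3|2
2|2|2|1|0|1
1|2|1|2|2|2
[13] 3|1|3|2|0|1
1|2|2|3|3|3
3|2|1|2|0|2
3|1|0|3|3|2
2|2|3|1|0|1
1|2|1|2|2|2
[14] 3|1|3|2|0|1
1|2|2|3|3|3
3|2|1|2|0|2
3|1|1|3|3|2
2|2|3|1|0|1
1|2|1|2|2|2
[15] 3|1|3|2|0|1
1|2|2|3|3|3
3|2|1|2|0|2
3|1|2|3|3|2
2|2|3|1|0|1
1|2|1|2|2|2
[16] 3|1|3|2|0|1
1|2|2|3|3|3
3|2|1|2|0|2
3|1|3|3|3|2
2|2|3|1|0|1
1|2|1|2|2|2
[17] 3|1|3|2|0|1
1|2|2|3|3|3
3|2|2|3|1|2
3|2|2|1|0|3
2|3|0|3|1|1
1|2|2|2|2|2
[18] 3|1|3|2|0|1
1|2|2|3|3|3
3|2|2|3|1|2
3|2|3|1|0|3
2|3|0|3|1|1
1|2|2|2|2|2

70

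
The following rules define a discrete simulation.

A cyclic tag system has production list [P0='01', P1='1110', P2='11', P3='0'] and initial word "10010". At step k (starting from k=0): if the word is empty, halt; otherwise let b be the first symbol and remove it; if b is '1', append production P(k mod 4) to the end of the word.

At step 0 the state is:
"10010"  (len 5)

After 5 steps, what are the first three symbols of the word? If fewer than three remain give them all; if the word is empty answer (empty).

010

step 0: "10010"  (len 5)
step 1: "001001"  (len 6)
step 2: "01001"  (len 5)
step 3: "1001"  (len 4)
step 4: "0010"  (len 4)
step 5: "010"  (len 3)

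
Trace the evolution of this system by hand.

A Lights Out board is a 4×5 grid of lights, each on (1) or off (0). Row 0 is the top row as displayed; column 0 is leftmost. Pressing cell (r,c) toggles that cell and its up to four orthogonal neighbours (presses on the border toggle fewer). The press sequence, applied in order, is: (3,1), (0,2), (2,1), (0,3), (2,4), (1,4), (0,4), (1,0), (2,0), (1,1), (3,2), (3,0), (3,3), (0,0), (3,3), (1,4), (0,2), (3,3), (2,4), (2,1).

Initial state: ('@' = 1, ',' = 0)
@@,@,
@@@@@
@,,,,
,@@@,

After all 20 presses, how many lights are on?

12

0) @@,@,
@@@@@
@,,,,
,@@@,
1) @@,@,
@@@@@
@@,,,
@,,@,
2) @,@,,
@@,@@
@@,,,
@,,@,
3) @,@,,
@,,@@
,,@,,
@@,@,
4) @,,@@
@,,,@
,,@,,
@@,@,
5) @,,@@
@,,,,
,,@@@
@@,@@
6) @,,@,
@,,@@
,,@@,
@@,@@
7) @,,,@
@,,@,
,,@@,
@@,@@
8) ,,,,@
,@,@,
@,@@,
@@,@@
9) ,,,,@
@@,@,
,@@@,
,@,@@
10) ,@,,@
,,@@,
,,@@,
,@,@@
11) ,@,,@
,,@@,
,,,@,
,,@,@
12) ,@,,@
,,@@,
@,,@,
@@@,@
13) ,@,,@
,,@@,
@,,,,
@@,@,
14) @,,,@
@,@@,
@,,,,
@@,@,
15) @,,,@
@,@@,
@,,@,
@@@,@
16) @,,,,
@,@,@
@,,@@
@@@,@
17) @@@@,
@,,,@
@,,@@
@@@,@
18) @@@@,
@,,,@
@,,,@
@@,@,
19) @@@@,
@,,,,
@,,@,
@@,@@
20) @@@@,
@@,,,
,@@@,
@,,@@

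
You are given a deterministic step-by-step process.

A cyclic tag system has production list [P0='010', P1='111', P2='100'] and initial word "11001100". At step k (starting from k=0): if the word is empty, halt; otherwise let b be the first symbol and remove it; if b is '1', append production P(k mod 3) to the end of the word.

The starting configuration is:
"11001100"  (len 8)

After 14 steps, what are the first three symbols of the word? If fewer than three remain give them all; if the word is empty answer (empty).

k=0  "11001100"  (len 8)
k=1  "1001100010"  (len 10)
k=2  "001100010111"  (len 12)
k=3  "01100010111"  (len 11)
k=4  "1100010111"  (len 10)
k=5  "100010111111"  (len 12)
k=6  "00010111111100"  (len 14)
k=7  "0010111111100"  (len 13)
k=8  "010111111100"  (len 12)
k=9  "10111111100"  (len 11)
k=10  "0111111100010"  (len 13)
k=11  "111111100010"  (len 12)
k=12  "11111100010100"  (len 14)
k=13  "1111100010100010"  (len 16)
k=14  "111100010100010111"  (len 18)

111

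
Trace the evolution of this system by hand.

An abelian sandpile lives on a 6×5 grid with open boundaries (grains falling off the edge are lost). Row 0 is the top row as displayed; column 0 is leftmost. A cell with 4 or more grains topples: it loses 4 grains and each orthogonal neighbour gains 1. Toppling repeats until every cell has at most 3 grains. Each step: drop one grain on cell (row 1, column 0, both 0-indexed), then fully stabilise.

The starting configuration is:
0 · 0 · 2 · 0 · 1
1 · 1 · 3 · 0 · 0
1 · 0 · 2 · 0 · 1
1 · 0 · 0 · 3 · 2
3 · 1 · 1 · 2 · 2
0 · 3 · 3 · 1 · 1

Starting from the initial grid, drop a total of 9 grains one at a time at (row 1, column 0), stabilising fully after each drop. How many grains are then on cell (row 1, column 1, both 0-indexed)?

[0] 0 · 0 · 2 · 0 · 1
1 · 1 · 3 · 0 · 0
1 · 0 · 2 · 0 · 1
1 · 0 · 0 · 3 · 2
3 · 1 · 1 · 2 · 2
0 · 3 · 3 · 1 · 1
[1] 0 · 0 · 2 · 0 · 1
2 · 1 · 3 · 0 · 0
1 · 0 · 2 · 0 · 1
1 · 0 · 0 · 3 · 2
3 · 1 · 1 · 2 · 2
0 · 3 · 3 · 1 · 1
[2] 0 · 0 · 2 · 0 · 1
3 · 1 · 3 · 0 · 0
1 · 0 · 2 · 0 · 1
1 · 0 · 0 · 3 · 2
3 · 1 · 1 · 2 · 2
0 · 3 · 3 · 1 · 1
[3] 1 · 0 · 2 · 0 · 1
0 · 2 · 3 · 0 · 0
2 · 0 · 2 · 0 · 1
1 · 0 · 0 · 3 · 2
3 · 1 · 1 · 2 · 2
0 · 3 · 3 · 1 · 1
[4] 1 · 0 · 2 · 0 · 1
1 · 2 · 3 · 0 · 0
2 · 0 · 2 · 0 · 1
1 · 0 · 0 · 3 · 2
3 · 1 · 1 · 2 · 2
0 · 3 · 3 · 1 · 1
[5] 1 · 0 · 2 · 0 · 1
2 · 2 · 3 · 0 · 0
2 · 0 · 2 · 0 · 1
1 · 0 · 0 · 3 · 2
3 · 1 · 1 · 2 · 2
0 · 3 · 3 · 1 · 1
[6] 1 · 0 · 2 · 0 · 1
3 · 2 · 3 · 0 · 0
2 · 0 · 2 · 0 · 1
1 · 0 · 0 · 3 · 2
3 · 1 · 1 · 2 · 2
0 · 3 · 3 · 1 · 1
[7] 2 · 0 · 2 · 0 · 1
0 · 3 · 3 · 0 · 0
3 · 0 · 2 · 0 · 1
1 · 0 · 0 · 3 · 2
3 · 1 · 1 · 2 · 2
0 · 3 · 3 · 1 · 1
[8] 2 · 0 · 2 · 0 · 1
1 · 3 · 3 · 0 · 0
3 · 0 · 2 · 0 · 1
1 · 0 · 0 · 3 · 2
3 · 1 · 1 · 2 · 2
0 · 3 · 3 · 1 · 1
[9] 2 · 0 · 2 · 0 · 1
2 · 3 · 3 · 0 · 0
3 · 0 · 2 · 0 · 1
1 · 0 · 0 · 3 · 2
3 · 1 · 1 · 2 · 2
0 · 3 · 3 · 1 · 1

3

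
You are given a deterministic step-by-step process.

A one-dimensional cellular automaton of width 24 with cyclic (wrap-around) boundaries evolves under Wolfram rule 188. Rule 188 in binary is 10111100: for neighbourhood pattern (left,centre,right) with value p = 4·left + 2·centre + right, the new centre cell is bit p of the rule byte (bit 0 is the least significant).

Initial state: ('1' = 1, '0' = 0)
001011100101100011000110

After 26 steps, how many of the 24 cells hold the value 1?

k=0  001011100101100011000110
k=1  001111010111010010100101
k=2  101110111110111011110111
k=3  011101111101110111101111
k=4  111011111011101111011110
k=5  110111110111011110111101
k=6  101111101110111101111011
k=7  011111011101111011110111
k=8  111110111011110111101110
k=9  111101110111101111011101
k=10  111011101111011110111011
k=11  110111011110111101110111
k=12  101110111101111011101111
k=13  011101111011110111011111
k=14  111011110111101110111110
k=15  110111101111011101111101
k=16  101111011110111011111011
k=17  011110111101110111110111
k=18  111101111011101111101110
k=19  111011110111011111011101
k=20  110111101110111110111011
k=21  101111011101111101110111
k=22  011110111011111011101111
k=23  111101110111110111011110
k=24  111011101111101110111101
k=25  110111011111011101111011
k=26  101110111110111011110111

19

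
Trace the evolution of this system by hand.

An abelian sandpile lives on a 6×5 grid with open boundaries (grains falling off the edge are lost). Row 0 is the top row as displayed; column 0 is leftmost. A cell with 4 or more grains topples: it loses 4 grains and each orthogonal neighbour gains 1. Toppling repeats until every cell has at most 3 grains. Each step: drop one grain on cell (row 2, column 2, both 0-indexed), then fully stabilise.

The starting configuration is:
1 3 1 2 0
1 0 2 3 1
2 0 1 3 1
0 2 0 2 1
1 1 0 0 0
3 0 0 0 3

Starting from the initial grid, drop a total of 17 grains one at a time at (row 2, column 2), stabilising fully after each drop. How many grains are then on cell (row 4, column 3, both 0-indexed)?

t=0: 1 3 1 2 0
1 0 2 3 1
2 0 1 3 1
0 2 0 2 1
1 1 0 0 0
3 0 0 0 3
t=1: 1 3 1 2 0
1 0 2 3 1
2 0 2 3 1
0 2 0 2 1
1 1 0 0 0
3 0 0 0 3
t=2: 1 3 1 2 0
1 0 2 3 1
2 0 3 3 1
0 2 0 2 1
1 1 0 0 0
3 0 0 0 3
t=3: 1 3 2 3 0
1 1 0 1 2
2 1 2 1 2
0 2 1 3 1
1 1 0 0 0
3 0 0 0 3
t=4: 1 3 2 3 0
1 1 0 1 2
2 1 3 1 2
0 2 1 3 1
1 1 0 0 0
3 0 0 0 3
t=5: 1 3 2 3 0
1 1 1 1 2
2 2 0 2 2
0 2 2 3 1
1 1 0 0 0
3 0 0 0 3
t=6: 1 3 2 3 0
1 1 1 1 2
2 2 1 2 2
0 2 2 3 1
1 1 0 0 0
3 0 0 0 3
t=7: 1 3 2 3 0
1 1 1 1 2
2 2 2 2 2
0 2 2 3 1
1 1 0 0 0
3 0 0 0 3
t=8: 1 3 2 3 0
1 1 1 1 2
2 2 3 2 2
0 2 2 3 1
1 1 0 0 0
3 0 0 0 3
t=9: 1 3 2 3 0
1 1 2 1 2
2 3 0 3 2
0 2 3 3 1
1 1 0 0 0
3 0 0 0 3
t=10: 1 3 2 3 0
1 1 2 1 2
2 3 1 3 2
0 2 3 3 1
1 1 0 0 0
3 0 0 0 3
t=11: 1 3 2 3 0
1 1 2 1 2
2 3 2 3 2
0 2 3 3 1
1 1 0 0 0
3 0 0 0 3
t=12: 1 3 2 3 0
1 1 2 1 2
2 3 3 3 2
0 2 3 3 1
1 1 0 0 0
3 0 0 0 3
t=13: 1 3 2 3 0
1 2 3 2 2
3 1 3 1 3
1 0 2 1 2
1 2 1 1 0
3 0 0 0 3
t=14: 1 3 3 3 0
1 3 0 3 2
3 2 1 2 3
1 0 3 1 2
1 2 1 1 0
3 0 0 0 3
t=15: 1 3 3 3 0
1 3 0 3 2
3 2 2 2 3
1 0 3 1 2
1 2 1 1 0
3 0 0 0 3
t=16: 1 3 3 3 0
1 3 0 3 2
3 2 3 2 3
1 0 3 1 2
1 2 1 1 0
3 0 0 0 3
t=17: 1 3 3 3 0
1 3 1 3 2
3 3 1 3 3
1 1 0 2 2
1 2 2 1 0
3 0 0 0 3

1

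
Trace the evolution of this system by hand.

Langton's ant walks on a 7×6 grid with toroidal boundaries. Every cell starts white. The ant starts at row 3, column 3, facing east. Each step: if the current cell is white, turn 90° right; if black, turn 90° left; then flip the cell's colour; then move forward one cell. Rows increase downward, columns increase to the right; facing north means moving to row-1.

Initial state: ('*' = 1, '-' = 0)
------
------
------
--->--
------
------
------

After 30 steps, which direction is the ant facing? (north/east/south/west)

t=0: ------
------
------
--->--
------
------
------
t=1: ------
------
------
---*--
---v--
------
------
t=2: ------
------
------
---*--
--<*--
------
------
t=3: ------
------
------
--^*--
--**--
------
------
t=4: ------
------
------
--*>--
--**--
------
------
t=5: ------
------
---^--
--*---
--**--
------
------
t=6: ------
------
---*>-
--*---
--**--
------
------
t=7: ------
------
---**-
--*-v-
--**--
------
------
t=8: ------
------
---**-
--*<*-
--**--
------
------
t=9: ------
------
---^*-
--***-
--**--
------
------
t=10: ------
------
--<-*-
--***-
--**--
------
------
t=11: ------
--^---
--*-*-
--***-
--**--
------
------
t=12: ------
--*>--
--*-*-
--***-
--**--
------
------
t=13: ------
--**--
--*v*-
--***-
--**--
------
------
t=14: ------
--**--
--<**-
--***-
--**--
------
------
t=15: ------
--**--
---**-
--v**-
--**--
------
------
t=16: ------
--**--
---**-
--->*-
--**--
------
------
t=17: ------
--**--
---^*-
----*-
--**--
------
------
t=18: ------
--**--
--<-*-
----*-
--**--
------
------
t=19: ------
--^*--
--*-*-
----*-
--**--
------
------
t=20: ------
-<-*--
--*-*-
----*-
--**--
------
------
t=21: -^----
-*-*--
--*-*-
----*-
--**--
------
------
t=22: -*>---
-*-*--
--*-*-
----*-
--**--
------
------
t=23: -**---
-*v*--
--*-*-
----*-
--**--
------
------
t=24: -**---
-<**--
--*-*-
----*-
--**--
------
------
t=25: -**---
--**--
-v*-*-
----*-
--**--
------
------
t=26: -**---
--**--
<**-*-
----*-
--**--
------
------
t=27: -**---
^-**--
***-*-
----*-
--**--
------
------
t=28: -**---
*>**--
***-*-
----*-
--**--
------
------
t=29: -**---
****--
*v*-*-
----*-
--**--
------
------
t=30: -**---
****--
*->-*-
----*-
--**--
------
------

east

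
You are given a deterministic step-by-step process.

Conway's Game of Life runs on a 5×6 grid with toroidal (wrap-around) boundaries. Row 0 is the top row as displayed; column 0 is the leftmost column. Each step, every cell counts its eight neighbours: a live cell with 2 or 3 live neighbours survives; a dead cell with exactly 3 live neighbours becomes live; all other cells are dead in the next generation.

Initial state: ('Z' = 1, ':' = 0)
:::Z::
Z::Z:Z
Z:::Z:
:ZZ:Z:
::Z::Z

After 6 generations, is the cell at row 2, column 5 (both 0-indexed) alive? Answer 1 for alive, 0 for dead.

0) :::Z::
Z::Z:Z
Z:::Z:
:ZZ:Z:
::Z::Z
1) Z:ZZ:Z
Z::Z:Z
Z:Z:Z:
ZZZ:Z:
:ZZ:Z:
2) ::::::
::::::
::Z:Z:
Z:::Z:
::::Z:
3) ::::::
::::::
:::Z:Z
::::Z:
:::::Z
4) ::::::
::::::
::::Z:
::::ZZ
::::::
5) ::::::
::::::
::::ZZ
::::ZZ
::::::
6) ::::::
::::::
::::ZZ
::::ZZ
::::::

1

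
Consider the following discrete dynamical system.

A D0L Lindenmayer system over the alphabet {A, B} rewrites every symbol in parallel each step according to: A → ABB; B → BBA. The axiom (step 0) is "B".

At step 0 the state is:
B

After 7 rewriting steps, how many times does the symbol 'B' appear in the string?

1458

gen 0: B
gen 1: BBA
gen 2: BBABBAABB
gen 3: BBABBAABBBBABBAABBABBBBABBA
gen 4: BBABBAABBBBABBAABBABBBBABBABBABBAABBBBABBAABBABBBBABBAABBBBABBABBABBAABBBBABBAABB
gen 5: BBABBAABBBBABBAABBABBBBABBABBABBAABBBBABBAABBABBBBABBAABBB…AABBBBABBAABBBBABBAABBABBBBABBABBABBAABBBBABBAABBABBBBABBA  (len 243)
gen 6: BBABBAABBBBABBAABBABBBBABBABBABBAABBBBABBAABBABBBBABBAABBB…ABBABBABBAABBBBABBAABBABBBBABBAABBBBABBABBABBAABBBBABBAABB  (len 729)
gen 7: BBABBAABBBBABBAABBABBBBABBABBABBAABBBBABBAABBABBBBABBAABBB…AABBBBABBAABBBBABBAABBABBBBABBABBABBAABBBBABBAABBABBBBABBA  (len 2187)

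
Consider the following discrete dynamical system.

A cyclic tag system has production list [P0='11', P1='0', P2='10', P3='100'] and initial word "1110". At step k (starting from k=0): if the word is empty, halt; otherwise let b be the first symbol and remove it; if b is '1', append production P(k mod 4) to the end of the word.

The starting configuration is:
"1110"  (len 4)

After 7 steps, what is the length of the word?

[0] "1110"  (len 4)
[1] "11011"  (len 5)
[2] "10110"  (len 5)
[3] "011010"  (len 6)
[4] "11010"  (len 5)
[5] "101011"  (len 6)
[6] "010110"  (len 6)
[7] "10110"  (len 5)

5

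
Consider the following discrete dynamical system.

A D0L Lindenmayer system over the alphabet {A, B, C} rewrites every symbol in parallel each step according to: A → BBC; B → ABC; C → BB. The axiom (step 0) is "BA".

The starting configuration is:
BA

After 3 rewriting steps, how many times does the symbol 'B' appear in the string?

t=0: BA
t=1: ABCBBC
t=2: BBCABCBBABCABCBB
t=3: ABCABCBBBBCABCBBABCABCBBCABCBBBBCABCBBABCABC

23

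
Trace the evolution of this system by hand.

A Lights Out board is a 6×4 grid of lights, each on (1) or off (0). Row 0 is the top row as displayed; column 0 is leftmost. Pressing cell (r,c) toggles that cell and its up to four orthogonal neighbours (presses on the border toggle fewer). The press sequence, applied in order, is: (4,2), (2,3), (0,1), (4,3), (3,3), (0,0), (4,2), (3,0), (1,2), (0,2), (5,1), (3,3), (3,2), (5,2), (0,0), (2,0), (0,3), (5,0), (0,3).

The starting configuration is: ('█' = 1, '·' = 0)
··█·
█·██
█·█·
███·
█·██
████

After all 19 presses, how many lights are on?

15

t=0: ··█·
█·██
█·█·
███·
█·██
████
t=1: ··█·
█·██
█·█·
██··
██··
██·█
t=2: ··█·
█·█·
█··█
██·█
██··
██·█
t=3: ██··
███·
█··█
██·█
██··
██·█
t=4: ██··
███·
█··█
██··
████
██··
t=5: ██··
███·
█···
████
███·
██··
t=6: ····
·██·
█···
████
███·
██··
t=7: ····
·██·
█···
██·█
█··█
███·
t=8: ····
·██·
····
···█
···█
███·
t=9: ··█·
···█
··█·
···█
···█
███·
t=10: ·█·█
··██
··█·
···█
···█
███·
t=11: ·█·█
··██
··█·
···█
·█·█
····
t=12: ·█·█
··██
··██
··█·
·█··
····
t=13: ·█·█
··██
···█
·█·█
·██·
····
t=14: ·█·█
··██
···█
·█·█
·█··
·███
t=15: █··█
█·██
···█
·█·█
·█··
·███
t=16: █··█
··██
██·█
██·█
·█··
·███
t=17: █·█·
··█·
██·█
██·█
·█··
·███
t=18: █·█·
··█·
██·█
██·█
██··
█·██
t=19: █··█
··██
██·█
██·█
██··
█·██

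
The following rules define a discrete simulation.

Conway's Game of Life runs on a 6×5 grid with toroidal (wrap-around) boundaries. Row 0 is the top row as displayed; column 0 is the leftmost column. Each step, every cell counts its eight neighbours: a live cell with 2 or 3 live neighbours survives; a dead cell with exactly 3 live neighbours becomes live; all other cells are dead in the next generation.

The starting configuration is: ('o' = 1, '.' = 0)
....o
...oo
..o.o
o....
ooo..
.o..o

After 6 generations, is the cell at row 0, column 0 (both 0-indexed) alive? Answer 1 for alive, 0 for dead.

1

t=0: ....o
...oo
..o.o
o....
ooo..
.o..o
t=1: ....o
o...o
o...o
o.ooo
..o.o
.oooo
t=2: .oo..
...o.
.....
..o..
.....
.oo.o
t=3: oo...
..o..
.....
.....
.ooo.
oooo.
t=4: o..oo
.o...
.....
..o..
o..oo
...o.
t=5: o.ooo
o...o
.....
...oo
..ooo
..o..
t=6: o.o..
oo...
o..o.
..o.o
..o.o
o....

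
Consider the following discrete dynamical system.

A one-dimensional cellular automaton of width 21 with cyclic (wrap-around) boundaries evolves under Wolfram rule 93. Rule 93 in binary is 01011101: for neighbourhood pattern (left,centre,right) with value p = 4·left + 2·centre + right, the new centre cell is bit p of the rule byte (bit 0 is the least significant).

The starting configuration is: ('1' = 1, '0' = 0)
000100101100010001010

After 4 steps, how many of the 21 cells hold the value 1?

12

t=0: 000100101100010001010
t=1: 110110101111011101011
t=2: 010110101001010101010
t=3: 010110101101010101011
t=4: 010110101101010101011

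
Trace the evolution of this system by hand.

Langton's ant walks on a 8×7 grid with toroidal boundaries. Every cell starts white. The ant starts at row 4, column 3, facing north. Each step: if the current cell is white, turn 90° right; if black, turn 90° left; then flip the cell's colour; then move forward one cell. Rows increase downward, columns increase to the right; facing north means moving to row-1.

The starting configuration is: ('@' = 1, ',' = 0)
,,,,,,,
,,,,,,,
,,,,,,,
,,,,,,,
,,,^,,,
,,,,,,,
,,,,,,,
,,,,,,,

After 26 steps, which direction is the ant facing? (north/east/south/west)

[0] ,,,,,,,
,,,,,,,
,,,,,,,
,,,,,,,
,,,^,,,
,,,,,,,
,,,,,,,
,,,,,,,
[1] ,,,,,,,
,,,,,,,
,,,,,,,
,,,,,,,
,,,@>,,
,,,,,,,
,,,,,,,
,,,,,,,
[2] ,,,,,,,
,,,,,,,
,,,,,,,
,,,,,,,
,,,@@,,
,,,,v,,
,,,,,,,
,,,,,,,
[3] ,,,,,,,
,,,,,,,
,,,,,,,
,,,,,,,
,,,@@,,
,,,<@,,
,,,,,,,
,,,,,,,
[4] ,,,,,,,
,,,,,,,
,,,,,,,
,,,,,,,
,,,^@,,
,,,@@,,
,,,,,,,
,,,,,,,
[5] ,,,,,,,
,,,,,,,
,,,,,,,
,,,,,,,
,,<,@,,
,,,@@,,
,,,,,,,
,,,,,,,
[6] ,,,,,,,
,,,,,,,
,,,,,,,
,,^,,,,
,,@,@,,
,,,@@,,
,,,,,,,
,,,,,,,
[7] ,,,,,,,
,,,,,,,
,,,,,,,
,,@>,,,
,,@,@,,
,,,@@,,
,,,,,,,
,,,,,,,
[8] ,,,,,,,
,,,,,,,
,,,,,,,
,,@@,,,
,,@v@,,
,,,@@,,
,,,,,,,
,,,,,,,
[9] ,,,,,,,
,,,,,,,
,,,,,,,
,,@@,,,
,,<@@,,
,,,@@,,
,,,,,,,
,,,,,,,
[10] ,,,,,,,
,,,,,,,
,,,,,,,
,,@@,,,
,,,@@,,
,,v@@,,
,,,,,,,
,,,,,,,
[11] ,,,,,,,
,,,,,,,
,,,,,,,
,,@@,,,
,,,@@,,
,<@@@,,
,,,,,,,
,,,,,,,
[12] ,,,,,,,
,,,,,,,
,,,,,,,
,,@@,,,
,^,@@,,
,@@@@,,
,,,,,,,
,,,,,,,
[13] ,,,,,,,
,,,,,,,
,,,,,,,
,,@@,,,
,@>@@,,
,@@@@,,
,,,,,,,
,,,,,,,
[14] ,,,,,,,
,,,,,,,
,,,,,,,
,,@@,,,
,@@@@,,
,@v@@,,
,,,,,,,
,,,,,,,
[15] ,,,,,,,
,,,,,,,
,,,,,,,
,,@@,,,
,@@@@,,
,@,>@,,
,,,,,,,
,,,,,,,
[16] ,,,,,,,
,,,,,,,
,,,,,,,
,,@@,,,
,@@^@,,
,@,,@,,
,,,,,,,
,,,,,,,
[17] ,,,,,,,
,,,,,,,
,,,,,,,
,,@@,,,
,@<,@,,
,@,,@,,
,,,,,,,
,,,,,,,
[18] ,,,,,,,
,,,,,,,
,,,,,,,
,,@@,,,
,@,,@,,
,@v,@,,
,,,,,,,
,,,,,,,
[19] ,,,,,,,
,,,,,,,
,,,,,,,
,,@@,,,
,@,,@,,
,<@,@,,
,,,,,,,
,,,,,,,
[20] ,,,,,,,
,,,,,,,
,,,,,,,
,,@@,,,
,@,,@,,
,,@,@,,
,v,,,,,
,,,,,,,
[21] ,,,,,,,
,,,,,,,
,,,,,,,
,,@@,,,
,@,,@,,
,,@,@,,
<@,,,,,
,,,,,,,
[22] ,,,,,,,
,,,,,,,
,,,,,,,
,,@@,,,
,@,,@,,
^,@,@,,
@@,,,,,
,,,,,,,
[23] ,,,,,,,
,,,,,,,
,,,,,,,
,,@@,,,
,@,,@,,
@>@,@,,
@@,,,,,
,,,,,,,
[24] ,,,,,,,
,,,,,,,
,,,,,,,
,,@@,,,
,@,,@,,
@@@,@,,
@v,,,,,
,,,,,,,
[25] ,,,,,,,
,,,,,,,
,,,,,,,
,,@@,,,
,@,,@,,
@@@,@,,
@,>,,,,
,,,,,,,
[26] ,,,,,,,
,,,,,,,
,,,,,,,
,,@@,,,
,@,,@,,
@@@,@,,
@,@,,,,
,,v,,,,

south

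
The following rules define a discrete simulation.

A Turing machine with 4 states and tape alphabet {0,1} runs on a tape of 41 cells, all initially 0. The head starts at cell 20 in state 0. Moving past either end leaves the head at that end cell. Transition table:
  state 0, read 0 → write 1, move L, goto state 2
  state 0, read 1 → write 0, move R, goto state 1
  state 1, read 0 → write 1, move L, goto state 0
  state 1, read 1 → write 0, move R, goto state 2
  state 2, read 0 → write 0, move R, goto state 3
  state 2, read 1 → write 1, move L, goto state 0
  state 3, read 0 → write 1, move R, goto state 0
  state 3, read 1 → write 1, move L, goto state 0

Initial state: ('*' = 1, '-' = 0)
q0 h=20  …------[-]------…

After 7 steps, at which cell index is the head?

0) q0 h=20  …------[-]------…
1) q2 h=19  …------[-]*-----…
2) q3 h=20  …------[*]------…
3) q0 h=19  …------[-]*-----…
4) q2 h=18  …------[-]**----…
5) q3 h=19  …------[*]*-----…
6) q0 h=18  …------[-]**----…
7) q2 h=17  …------[-]***---…

17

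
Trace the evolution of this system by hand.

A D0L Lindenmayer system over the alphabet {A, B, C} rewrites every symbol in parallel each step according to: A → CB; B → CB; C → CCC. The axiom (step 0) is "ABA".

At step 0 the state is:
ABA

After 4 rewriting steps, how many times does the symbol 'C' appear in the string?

120

[0] ABA
[1] CBCBCB
[2] CCCCBCCCCBCCCCB
[3] CCCCCCCCCCCCCBCCCCCCCCCCCCCBCCCCCCCCCCCCCB
[4] CCCCCCCCCCCCCCCCCCCCCCCCCCCCCCCCCCCCCCCCBCCCCCCCCCCCCCCCCC…CCCCCCCCCCCCCCCCBCCCCCCCCCCCCCCCCCCCCCCCCCCCCCCCCCCCCCCCCB  (len 123)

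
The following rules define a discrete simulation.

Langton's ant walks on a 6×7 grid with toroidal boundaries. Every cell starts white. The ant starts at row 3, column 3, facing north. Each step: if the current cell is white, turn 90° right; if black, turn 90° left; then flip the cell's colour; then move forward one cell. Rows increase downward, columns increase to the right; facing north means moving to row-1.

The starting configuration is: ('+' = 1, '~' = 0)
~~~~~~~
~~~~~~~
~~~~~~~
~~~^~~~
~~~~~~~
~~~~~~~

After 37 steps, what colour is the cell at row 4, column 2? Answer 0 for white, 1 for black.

0

k=0  ~~~~~~~
~~~~~~~
~~~~~~~
~~~^~~~
~~~~~~~
~~~~~~~
k=1  ~~~~~~~
~~~~~~~
~~~~~~~
~~~+>~~
~~~~~~~
~~~~~~~
k=2  ~~~~~~~
~~~~~~~
~~~~~~~
~~~++~~
~~~~v~~
~~~~~~~
k=3  ~~~~~~~
~~~~~~~
~~~~~~~
~~~++~~
~~~<+~~
~~~~~~~
k=4  ~~~~~~~
~~~~~~~
~~~~~~~
~~~^+~~
~~~++~~
~~~~~~~
k=5  ~~~~~~~
~~~~~~~
~~~~~~~
~~<~+~~
~~~++~~
~~~~~~~
k=6  ~~~~~~~
~~~~~~~
~~^~~~~
~~+~+~~
~~~++~~
~~~~~~~
k=7  ~~~~~~~
~~~~~~~
~~+>~~~
~~+~+~~
~~~++~~
~~~~~~~
k=8  ~~~~~~~
~~~~~~~
~~++~~~
~~+v+~~
~~~++~~
~~~~~~~
k=9  ~~~~~~~
~~~~~~~
~~++~~~
~~<++~~
~~~++~~
~~~~~~~
k=10  ~~~~~~~
~~~~~~~
~~++~~~
~~~++~~
~~v++~~
~~~~~~~
k=11  ~~~~~~~
~~~~~~~
~~++~~~
~~~++~~
~<+++~~
~~~~~~~
k=12  ~~~~~~~
~~~~~~~
~~++~~~
~^~++~~
~++++~~
~~~~~~~
k=13  ~~~~~~~
~~~~~~~
~~++~~~
~+>++~~
~++++~~
~~~~~~~
k=14  ~~~~~~~
~~~~~~~
~~++~~~
~++++~~
~+v++~~
~~~~~~~
k=15  ~~~~~~~
~~~~~~~
~~++~~~
~++++~~
~+~>+~~
~~~~~~~
k=16  ~~~~~~~
~~~~~~~
~~++~~~
~++^+~~
~+~~+~~
~~~~~~~
k=17  ~~~~~~~
~~~~~~~
~~++~~~
~+<~+~~
~+~~+~~
~~~~~~~
k=18  ~~~~~~~
~~~~~~~
~~++~~~
~+~~+~~
~+v~+~~
~~~~~~~
k=19  ~~~~~~~
~~~~~~~
~~++~~~
~+~~+~~
~<+~+~~
~~~~~~~
k=20  ~~~~~~~
~~~~~~~
~~++~~~
~+~~+~~
~~+~+~~
~v~~~~~
k=21  ~~~~~~~
~~~~~~~
~~++~~~
~+~~+~~
~~+~+~~
<+~~~~~
k=22  ~~~~~~~
~~~~~~~
~~++~~~
~+~~+~~
^~+~+~~
++~~~~~
k=23  ~~~~~~~
~~~~~~~
~~++~~~
~+~~+~~
+>+~+~~
++~~~~~
k=24  ~~~~~~~
~~~~~~~
~~++~~~
~+~~+~~
+++~+~~
+v~~~~~
k=25  ~~~~~~~
~~~~~~~
~~++~~~
~+~~+~~
+++~+~~
+~>~~~~
k=26  ~~v~~~~
~~~~~~~
~~++~~~
~+~~+~~
+++~+~~
+~+~~~~
k=27  ~<+~~~~
~~~~~~~
~~++~~~
~+~~+~~
+++~+~~
+~+~~~~
k=28  ~++~~~~
~~~~~~~
~~++~~~
~+~~+~~
+++~+~~
+^+~~~~
k=29  ~++~~~~
~~~~~~~
~~++~~~
~+~~+~~
+++~+~~
++>~~~~
k=30  ~++~~~~
~~~~~~~
~~++~~~
~+~~+~~
++^~+~~
++~~~~~
k=31  ~++~~~~
~~~~~~~
~~++~~~
~+~~+~~
+<~~+~~
++~~~~~
k=32  ~++~~~~
~~~~~~~
~~++~~~
~+~~+~~
+~~~+~~
+v~~~~~
k=33  ~++~~~~
~~~~~~~
~~++~~~
~+~~+~~
+~~~+~~
+~>~~~~
k=34  ~+v~~~~
~~~~~~~
~~++~~~
~+~~+~~
+~~~+~~
+~+~~~~
k=35  ~+~>~~~
~~~~~~~
~~++~~~
~+~~+~~
+~~~+~~
+~+~~~~
k=36  ~+~+~~~
~~~v~~~
~~++~~~
~+~~+~~
+~~~+~~
+~+~~~~
k=37  ~+~+~~~
~~<+~~~
~~++~~~
~+~~+~~
+~~~+~~
+~+~~~~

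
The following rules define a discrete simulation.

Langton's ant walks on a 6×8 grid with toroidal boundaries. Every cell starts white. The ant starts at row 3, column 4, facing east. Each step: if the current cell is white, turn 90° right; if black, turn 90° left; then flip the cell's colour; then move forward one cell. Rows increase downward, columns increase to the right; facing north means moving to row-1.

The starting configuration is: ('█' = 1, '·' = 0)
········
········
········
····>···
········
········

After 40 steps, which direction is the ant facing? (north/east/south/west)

step 0: ········
········
········
····>···
········
········
step 1: ········
········
········
····█···
····v···
········
step 2: ········
········
········
····█···
···<█···
········
step 3: ········
········
········
···^█···
···██···
········
step 4: ········
········
········
···█>···
···██···
········
step 5: ········
········
····^···
···█····
···██···
········
step 6: ········
········
····█>··
···█····
···██···
········
step 7: ········
········
····██··
···█·v··
···██···
········
step 8: ········
········
····██··
···█<█··
···██···
········
step 9: ········
········
····^█··
···███··
···██···
········
step 10: ········
········
···<·█··
···███··
···██···
········
step 11: ········
···^····
···█·█··
···███··
···██···
········
step 12: ········
···█>···
···█·█··
···███··
···██···
········
step 13: ········
···██···
···█v█··
···███··
···██···
········
step 14: ········
···██···
···<██··
···███··
···██···
········
step 15: ········
···██···
····██··
···v██··
···██···
········
step 16: ········
···██···
····██··
····>█··
···██···
········
step 17: ········
···██···
····^█··
·····█··
···██···
········
step 18: ········
···██···
···<·█··
·····█··
···██···
········
step 19: ········
···^█···
···█·█··
·····█··
···██···
········
step 20: ········
··<·█···
···█·█··
·····█··
···██···
········
step 21: ··^·····
··█·█···
···█·█··
·····█··
···██···
········
step 22: ··█>····
··█·█···
···█·█··
·····█··
···██···
········
step 23: ··██····
··█v█···
···█·█··
·····█··
···██···
········
step 24: ··██····
··<██···
···█·█··
·····█··
···██···
········
step 25: ··██····
···██···
··v█·█··
·····█··
···██···
········
step 26: ··██····
···██···
·<██·█··
·····█··
···██···
········
step 27: ··██····
·^·██···
·███·█··
·····█··
···██···
········
step 28: ··██····
·█>██···
·███·█··
·····█··
···██···
········
step 29: ··██····
·████···
·█v█·█··
·····█··
···██···
········
step 30: ··██····
·████···
·█·>·█··
·····█··
···██···
········
step 31: ··██····
·██^█···
·█···█··
·····█··
···██···
········
step 32: ··██····
·█<·█···
·█···█··
·····█··
···██···
········
step 33: ··██····
·█··█···
·█v··█··
·····█··
···██···
········
step 34: ··██····
·█··█···
·<█··█··
·····█··
···██···
········
step 35: ··██····
·█··█···
··█··█··
·v···█··
···██···
········
step 36: ··██····
·█··█···
··█··█··
<█···█··
···██···
········
step 37: ··██····
·█··█···
^·█··█··
██···█··
···██···
········
step 38: ··██····
·█··█···
█>█··█··
██···█··
···██···
········
step 39: ··██····
·█··█···
███··█··
█v···█··
···██···
········
step 40: ··██····
·█··█···
███··█··
█·>··█··
···██···
········

east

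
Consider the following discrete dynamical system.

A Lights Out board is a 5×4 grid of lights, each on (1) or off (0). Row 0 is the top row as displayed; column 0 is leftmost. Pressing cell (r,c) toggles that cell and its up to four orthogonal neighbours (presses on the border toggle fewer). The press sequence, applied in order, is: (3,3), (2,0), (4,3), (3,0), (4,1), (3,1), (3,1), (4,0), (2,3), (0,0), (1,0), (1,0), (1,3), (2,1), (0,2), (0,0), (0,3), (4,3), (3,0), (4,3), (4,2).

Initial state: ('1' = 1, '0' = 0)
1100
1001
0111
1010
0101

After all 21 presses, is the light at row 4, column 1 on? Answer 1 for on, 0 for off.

0

step 0: 1100
1001
0111
1010
0101
step 1: 1100
1001
0110
1001
0100
step 2: 1100
0001
1010
0001
0100
step 3: 1100
0001
1010
0000
0111
step 4: 1100
0001
0010
1100
1111
step 5: 1100
0001
0010
1000
0001
step 6: 1100
0001
0110
0110
0101
step 7: 1100
0001
0010
1000
0001
step 8: 1100
0001
0010
0000
1101
step 9: 1100
0000
0001
0001
1101
step 10: 0000
1000
0001
0001
1101
step 11: 1000
0100
1001
0001
1101
step 12: 0000
1000
0001
0001
1101
step 13: 0001
1011
0000
0001
1101
step 14: 0001
1111
1110
0101
1101
step 15: 0110
1101
1110
0101
1101
step 16: 1010
0101
1110
0101
1101
step 17: 1001
0100
1110
0101
1101
step 18: 1001
0100
1110
0100
1110
step 19: 1001
0100
0110
1000
0110
step 20: 1001
0100
0110
1001
0101
step 21: 1001
0100
0110
1011
0010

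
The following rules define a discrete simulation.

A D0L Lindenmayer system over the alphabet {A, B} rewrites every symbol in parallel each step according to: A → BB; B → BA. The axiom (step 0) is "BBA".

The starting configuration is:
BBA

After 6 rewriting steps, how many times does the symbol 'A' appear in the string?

step 0: BBA
step 1: BABABB
step 2: BABBBABBBABA
step 3: BABBBABABABBBABABABBBABB
step 4: BABBBABABABBBABBBABBBABABABBBABBBABBBABABABBBABA
step 5: BABBBABABABBBABBBABBBABABABBBABABABBBABABABBBABBBABBBABABABBBABABABBBABABABBBABBBABBBABABABBBABB
step 6: BABBBABABABBBABBBABBBABABABBBABABABBBABABABBBABBBABBBABABA…BABABBBABBBABBBABABABBBABABABBBABABABBBABBBABBBABABABBBABA  (len 192)

64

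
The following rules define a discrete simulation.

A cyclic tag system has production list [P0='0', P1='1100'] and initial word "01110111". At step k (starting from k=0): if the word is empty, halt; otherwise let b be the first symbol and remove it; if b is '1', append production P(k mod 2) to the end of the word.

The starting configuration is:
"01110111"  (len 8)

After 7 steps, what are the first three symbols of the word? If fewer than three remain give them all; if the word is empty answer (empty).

[0] "01110111"  (len 8)
[1] "1110111"  (len 7)
[2] "1101111100"  (len 10)
[3] "1011111000"  (len 10)
[4] "0111110001100"  (len 13)
[5] "111110001100"  (len 12)
[6] "111100011001100"  (len 15)
[7] "111000110011000"  (len 15)

111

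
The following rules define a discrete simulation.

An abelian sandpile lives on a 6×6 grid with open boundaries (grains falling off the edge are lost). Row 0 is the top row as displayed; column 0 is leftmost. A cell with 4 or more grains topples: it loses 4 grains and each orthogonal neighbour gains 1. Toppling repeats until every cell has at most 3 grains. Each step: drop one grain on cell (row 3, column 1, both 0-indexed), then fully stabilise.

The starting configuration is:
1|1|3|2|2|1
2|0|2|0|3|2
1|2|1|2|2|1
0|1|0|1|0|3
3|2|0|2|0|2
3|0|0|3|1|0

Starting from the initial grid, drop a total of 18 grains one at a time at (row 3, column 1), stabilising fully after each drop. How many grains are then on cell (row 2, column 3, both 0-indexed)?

step 0: 1|1|3|2|2|1
2|0|2|0|3|2
1|2|1|2|2|1
0|1|0|1|0|3
3|2|0|2|0|2
3|0|0|3|1|0
step 1: 1|1|3|2|2|1
2|0|2|0|3|2
1|2|1|2|2|1
0|2|0|1|0|3
3|2|0|2|0|2
3|0|0|3|1|0
step 2: 1|1|3|2|2|1
2|0|2|0|3|2
1|2|1|2|2|1
0|3|0|1|0|3
3|2|0|2|0|2
3|0|0|3|1|0
step 3: 1|1|3|2|2|1
2|0|2|0|3|2
1|3|1|2|2|1
1|0|1|1|0|3
3|3|0|2|0|2
3|0|0|3|1|0
step 4: 1|1|3|2|2|1
2|0|2|0|3|2
1|3|1|2|2|1
1|1|1|1|0|3
3|3|0|2|0|2
3|0|0|3|1|0
step 5: 1|1|3|2|2|1
2|0|2|0|3|2
1|3|1|2|2|1
1|2|1|1|0|3
3|3|0|2|0|2
3|0|0|3|1|0
step 6: 1|1|3|2|2|1
2|0|2|0|3|2
1|3|1|2|2|1
1|3|1|1|0|3
3|3|0|2|0|2
3|0|0|3|1|0
step 7: 1|1|3|2|2|1
2|1|2|0|3|2
2|0|2|2|2|1
3|2|2|1|0|3
1|1|1|2|0|2
0|2|0|3|1|0
step 8: 1|1|3|2|2|1
2|1|2|0|3|2
2|0|2|2|2|1
3|3|2|1|0|3
1|1|1|2|0|2
0|2|0|3|1|0
step 9: 1|1|3|2|2|1
2|1|2|0|3|2
3|1|2|2|2|1
0|1|3|1|0|3
2|2|1|2|0|2
0|2|0|3|1|0
step 10: 1|1|3|2|2|1
2|1|2|0|3|2
3|1|2|2|2|1
0|2|3|1|0|3
2|2|1|2|0|2
0|2|0|3|1|0
step 11: 1|1|3|2|2|1
2|1|2|0|3|2
3|1|2|2|2|1
0|3|3|1|0|3
2|2|1|2|0|2
0|2|0|3|1|0
step 12: 1|1|3|2|2|1
2|1|2|0|3|2
3|2|3|2|2|1
1|1|0|2|0|3
2|3|2|2|0|2
0|2|0|3|1|0
step 13: 1|1|3|2|2|1
2|1|2|0|3|2
3|2|3|2|2|1
1|2|0|2|0|3
2|3|2|2|0|2
0|2|0|3|1|0
step 14: 1|1|3|2|2|1
2|1|2|0|3|2
3|2|3|2|2|1
1|3|0|2|0|3
2|3|2|2|0|2
0|2|0|3|1|0
step 15: 1|1|3|2|2|1
2|1|2|0|3|2
3|3|3|2|2|1
2|1|1|2|0|3
3|0|3|2|0|2
0|3|0|3|1|0
step 16: 1|1|3|2|2|1
2|1|2|0|3|2
3|3|3|2|2|1
2|2|1|2|0|3
3|0|3|2|0|2
0|3|0|3|1|0
step 17: 1|1|3|2|2|1
2|1|2|0|3|2
3|3|3|2|2|1
2|3|1|2|0|3
3|0|3|2|0|2
0|3|0|3|1|0
step 18: 1|1|3|2|2|1
3|2|3|0|3|2
1|2|0|3|2|1
1|2|3|2|0|3
0|2|3|2|0|2
1|3|0|3|1|0

3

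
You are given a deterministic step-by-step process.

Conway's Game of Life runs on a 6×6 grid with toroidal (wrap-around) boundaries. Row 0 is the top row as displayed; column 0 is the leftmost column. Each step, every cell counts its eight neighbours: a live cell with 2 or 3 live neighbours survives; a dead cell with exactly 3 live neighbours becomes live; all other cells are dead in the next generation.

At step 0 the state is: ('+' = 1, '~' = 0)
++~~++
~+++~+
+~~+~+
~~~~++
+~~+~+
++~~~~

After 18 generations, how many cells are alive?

step 0: ++~~++
~+++~+
+~~+~+
~~~~++
+~~+~+
++~~~~
step 1: ~~~++~
~~~+~~
~+~+~~
~~~+~~
~+~~~~
~~+~~~
step 2: ~~+++~
~~~+~~
~~~++~
~~~~~~
~~+~~~
~~++~~
step 3: ~~~~+~
~~~~~~
~~~++~
~~~+~~
~~++~~
~+~~+~
step 4: ~~~~~~
~~~++~
~~~++~
~~~~~~
~~+++~
~~+~+~
step 5: ~~~~+~
~~~++~
~~~++~
~~+~~~
~~+~+~
~~+~+~
step 6: ~~~~++
~~~~~+
~~+~+~
~~+~+~
~++~~~
~~~~++
step 7: +~~~~~
~~~+~+
~~~~++
~~+~~~
~++~++
+~~+++
step 8: +~~+~~
+~~~~+
~~~+++
+++~~~
~++~~~
~~++~~
step 9: ++++++
+~~+~~
~~+++~
+~~~++
+~~~~~
~~~+~~
step 10: ++~~~+
+~~~~~
+++~~~
++~~+~
+~~~+~
~~~+~~
step 11: ++~~~+
~~+~~~
~~+~~~
~~++~~
++~++~
~+~~+~
step 12: +++~~+
+~+~~~
~++~~~
~~~~+~
++~~++
~~~++~
step 13: +~+~++
~~~+~+
~+++~~
~~+++~
+~~~~~
~~~+~~
step 14: +~+~~+
~~~~~+
~+~~~~
~~~~+~
~~+~+~
++~++~
step 15: ~~++~~
~+~~~+
~~~~~~
~~~+~~
~++~+~
+~~~+~
step 16: ++++++
~~+~~~
~~~~~~
~~++~~
~++~++
~~~~++
step 17: +++~~~
+~+~++
~~++~~
~++++~
+++~~+
~~~~~~
step 18: +~++~~
+~~~++
+~~~~~
~~~~++
+~~~++
~~~~~+

13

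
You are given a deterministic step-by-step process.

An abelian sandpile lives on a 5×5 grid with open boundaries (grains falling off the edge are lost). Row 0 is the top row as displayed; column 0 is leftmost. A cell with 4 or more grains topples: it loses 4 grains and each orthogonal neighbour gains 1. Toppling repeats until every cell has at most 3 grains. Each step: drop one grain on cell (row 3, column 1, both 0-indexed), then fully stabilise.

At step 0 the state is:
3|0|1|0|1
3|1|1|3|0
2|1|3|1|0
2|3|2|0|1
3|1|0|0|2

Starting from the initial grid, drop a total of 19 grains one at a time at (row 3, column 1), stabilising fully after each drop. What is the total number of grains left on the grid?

gen 0: 3|0|1|0|1
3|1|1|3|0
2|1|3|1|0
2|3|2|0|1
3|1|0|0|2
gen 1: 3|0|1|0|1
3|1|1|3|0
2|2|3|1|0
3|0|3|0|1
3|2|0|0|2
gen 2: 3|0|1|0|1
3|1|1|3|0
2|2|3|1|0
3|1|3|0|1
3|2|0|0|2
gen 3: 3|0|1|0|1
3|1|1|3|0
2|2|3|1|0
3|2|3|0|1
3|2|0|0|2
gen 4: 3|0|1|0|1
3|1|1|3|0
2|2|3|1|0
3|3|3|0|1
3|2|0|0|2
gen 5: 0|1|1|0|1
1|3|2|3|0
1|2|1|2|0
3|0|2|1|1
1|1|2|0|2
gen 6: 0|1|1|0|1
1|3|2|3|0
1|2|1|2|0
3|1|2|1|1
1|1|2|0|2
gen 7: 0|1|1|0|1
1|3|2|3|0
1|2|1|2|0
3|2|2|1|1
1|1|2|0|2
gen 8: 0|1|1|0|1
1|3|2|3|0
1|2|1|2|0
3|3|2|1|1
1|1|2|0|2
gen 9: 0|1|1|0|1
1|3|2|3|0
2|3|1|2|0
0|1|3|1|1
2|2|2|0|2
gen 10: 0|1|1|0|1
1|3|2|3|0
2|3|1|2|0
0|2|3|1|1
2|2|2|0|2
gen 11: 0|1|1|0|1
1|3|2|3|0
2|3|1|2|0
0|3|3|1|1
2|2|2|0|2
gen 12: 0|2|1|0|1
2|0|3|3|0
3|1|3|2|0
1|2|0|2|1
2|3|3|0|2
gen 13: 0|2|1|0|1
2|0|3|3|0
3|1|3|2|0
1|3|0|2|1
2|3|3|0|2
gen 14: 0|2|1|0|1
2|0|3|3|0
3|2|3|2|0
2|1|2|2|1
3|1|0|1|2
gen 15: 0|2|1|0|1
2|0|3|3|0
3|2|3|2|0
2|2|2|2|1
3|1|0|1|2
gen 16: 0|2|1|0|1
2|0|3|3|0
3|2|3|2|0
2|3|2|2|1
3|1|0|1|2
gen 17: 0|2|1|0|1
2|0|3|3|0
3|3|3|2|0
3|0|3|2|1
3|2|0|1|2
gen 18: 0|2|1|0|1
2|0|3|3|0
3|3|3|2|0
3|1|3|2|1
3|2|0|1|2
gen 19: 0|2|1|0|1
2|0|3|3|0
3|3|3|2|0
3|2|3|2|1
3|2|0|1|2

42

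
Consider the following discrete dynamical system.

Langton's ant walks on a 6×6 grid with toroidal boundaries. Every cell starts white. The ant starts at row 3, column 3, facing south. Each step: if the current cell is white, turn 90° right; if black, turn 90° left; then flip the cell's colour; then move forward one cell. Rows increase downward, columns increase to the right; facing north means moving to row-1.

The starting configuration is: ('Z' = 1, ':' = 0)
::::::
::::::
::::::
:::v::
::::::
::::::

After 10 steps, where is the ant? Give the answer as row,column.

k=0  ::::::
::::::
::::::
:::v::
::::::
::::::
k=1  ::::::
::::::
::::::
::<Z::
::::::
::::::
k=2  ::::::
::::::
::^:::
::ZZ::
::::::
::::::
k=3  ::::::
::::::
::Z>::
::ZZ::
::::::
::::::
k=4  ::::::
::::::
::ZZ::
::Zv::
::::::
::::::
k=5  ::::::
::::::
::ZZ::
::Z:>:
::::::
::::::
k=6  ::::::
::::::
::ZZ::
::Z:Z:
::::v:
::::::
k=7  ::::::
::::::
::ZZ::
::Z:Z:
:::<Z:
::::::
k=8  ::::::
::::::
::ZZ::
::Z^Z:
:::ZZ:
::::::
k=9  ::::::
::::::
::ZZ::
::ZZ>:
:::ZZ:
::::::
k=10  ::::::
::::::
::ZZ^:
::ZZ::
:::ZZ:
::::::

2,4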